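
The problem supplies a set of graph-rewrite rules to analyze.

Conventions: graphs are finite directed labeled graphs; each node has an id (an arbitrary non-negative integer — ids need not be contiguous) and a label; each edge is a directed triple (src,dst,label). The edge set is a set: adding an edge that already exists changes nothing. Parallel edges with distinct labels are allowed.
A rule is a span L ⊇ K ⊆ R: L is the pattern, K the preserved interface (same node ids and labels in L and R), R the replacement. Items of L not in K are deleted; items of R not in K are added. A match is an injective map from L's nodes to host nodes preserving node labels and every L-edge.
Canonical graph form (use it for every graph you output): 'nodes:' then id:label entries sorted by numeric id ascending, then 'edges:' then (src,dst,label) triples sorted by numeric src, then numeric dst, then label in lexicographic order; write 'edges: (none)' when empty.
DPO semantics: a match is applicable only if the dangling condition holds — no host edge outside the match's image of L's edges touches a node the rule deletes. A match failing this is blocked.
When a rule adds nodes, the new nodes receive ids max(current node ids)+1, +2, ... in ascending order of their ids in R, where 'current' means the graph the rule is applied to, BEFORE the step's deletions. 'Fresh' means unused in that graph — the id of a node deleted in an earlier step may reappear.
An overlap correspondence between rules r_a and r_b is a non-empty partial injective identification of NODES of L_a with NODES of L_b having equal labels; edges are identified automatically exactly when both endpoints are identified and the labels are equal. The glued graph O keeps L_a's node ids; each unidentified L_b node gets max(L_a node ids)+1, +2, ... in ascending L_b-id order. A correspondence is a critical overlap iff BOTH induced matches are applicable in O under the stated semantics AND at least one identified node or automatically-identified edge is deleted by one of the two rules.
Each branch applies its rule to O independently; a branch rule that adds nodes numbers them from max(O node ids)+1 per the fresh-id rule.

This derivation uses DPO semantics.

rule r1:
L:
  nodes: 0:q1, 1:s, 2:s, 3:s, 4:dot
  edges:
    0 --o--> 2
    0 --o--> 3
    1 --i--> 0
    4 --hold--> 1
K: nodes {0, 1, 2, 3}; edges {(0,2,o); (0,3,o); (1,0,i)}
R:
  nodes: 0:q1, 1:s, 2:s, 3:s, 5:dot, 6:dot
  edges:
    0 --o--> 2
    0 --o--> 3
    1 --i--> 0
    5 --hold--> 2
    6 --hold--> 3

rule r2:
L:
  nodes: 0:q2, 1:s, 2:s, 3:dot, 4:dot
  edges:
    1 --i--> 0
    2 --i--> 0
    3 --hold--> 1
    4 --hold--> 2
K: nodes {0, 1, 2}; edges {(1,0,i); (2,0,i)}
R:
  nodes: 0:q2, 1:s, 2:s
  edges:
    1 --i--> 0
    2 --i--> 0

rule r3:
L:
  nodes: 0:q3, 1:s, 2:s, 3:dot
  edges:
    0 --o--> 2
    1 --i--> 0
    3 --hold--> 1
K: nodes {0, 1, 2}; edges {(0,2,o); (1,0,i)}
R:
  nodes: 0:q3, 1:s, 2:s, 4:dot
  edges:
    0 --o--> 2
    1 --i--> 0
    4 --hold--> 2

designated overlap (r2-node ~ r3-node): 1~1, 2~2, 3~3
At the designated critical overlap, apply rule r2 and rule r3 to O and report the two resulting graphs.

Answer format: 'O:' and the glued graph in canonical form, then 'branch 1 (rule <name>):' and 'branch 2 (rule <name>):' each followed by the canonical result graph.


O:
nodes: 0:q2, 1:s, 2:s, 3:dot, 4:dot, 5:q3
edges: (1,0,i); (1,5,i); (2,0,i); (3,1,hold); (4,2,hold); (5,2,o)
branch 1 (rule r2):
nodes: 0:q2, 1:s, 2:s, 5:q3
edges: (1,0,i); (1,5,i); (2,0,i); (5,2,o)
branch 2 (rule r3):
nodes: 0:q2, 1:s, 2:s, 4:dot, 5:q3, 6:dot
edges: (1,0,i); (1,5,i); (2,0,i); (4,2,hold); (5,2,o); (6,2,hold)


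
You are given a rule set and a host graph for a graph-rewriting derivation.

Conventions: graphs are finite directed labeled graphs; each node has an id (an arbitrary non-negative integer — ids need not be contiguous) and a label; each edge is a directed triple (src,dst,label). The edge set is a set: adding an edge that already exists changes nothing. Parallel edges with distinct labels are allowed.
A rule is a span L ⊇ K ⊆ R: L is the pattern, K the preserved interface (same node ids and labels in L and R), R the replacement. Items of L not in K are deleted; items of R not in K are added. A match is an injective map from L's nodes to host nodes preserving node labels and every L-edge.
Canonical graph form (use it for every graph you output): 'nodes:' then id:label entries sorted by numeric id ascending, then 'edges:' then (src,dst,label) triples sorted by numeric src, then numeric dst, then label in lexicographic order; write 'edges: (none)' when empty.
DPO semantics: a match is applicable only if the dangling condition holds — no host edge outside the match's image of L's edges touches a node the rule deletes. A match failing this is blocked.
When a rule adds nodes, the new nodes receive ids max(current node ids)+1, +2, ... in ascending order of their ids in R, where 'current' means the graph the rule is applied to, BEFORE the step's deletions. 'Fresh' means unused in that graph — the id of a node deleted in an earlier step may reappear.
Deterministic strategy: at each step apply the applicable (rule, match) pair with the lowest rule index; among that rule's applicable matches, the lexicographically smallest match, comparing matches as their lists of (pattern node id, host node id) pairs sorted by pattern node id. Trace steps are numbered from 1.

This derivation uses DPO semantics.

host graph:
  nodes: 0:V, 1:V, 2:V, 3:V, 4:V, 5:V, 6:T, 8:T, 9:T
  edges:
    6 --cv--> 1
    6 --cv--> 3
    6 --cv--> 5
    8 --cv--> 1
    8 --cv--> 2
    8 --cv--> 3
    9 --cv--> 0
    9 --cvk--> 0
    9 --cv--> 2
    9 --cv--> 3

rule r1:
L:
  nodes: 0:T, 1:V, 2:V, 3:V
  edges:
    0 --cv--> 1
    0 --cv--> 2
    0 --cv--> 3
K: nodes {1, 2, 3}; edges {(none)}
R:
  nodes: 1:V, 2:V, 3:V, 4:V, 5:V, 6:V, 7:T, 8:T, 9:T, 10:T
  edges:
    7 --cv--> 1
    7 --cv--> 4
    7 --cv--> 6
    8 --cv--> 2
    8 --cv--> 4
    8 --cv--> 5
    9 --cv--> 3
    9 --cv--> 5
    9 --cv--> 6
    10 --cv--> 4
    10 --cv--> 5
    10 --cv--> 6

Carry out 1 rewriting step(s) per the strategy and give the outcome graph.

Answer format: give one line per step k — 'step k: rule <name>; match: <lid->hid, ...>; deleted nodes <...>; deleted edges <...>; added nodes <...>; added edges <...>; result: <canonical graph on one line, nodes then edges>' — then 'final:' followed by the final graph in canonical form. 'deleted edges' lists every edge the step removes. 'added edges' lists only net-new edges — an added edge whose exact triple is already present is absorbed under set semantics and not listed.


step 1: rule r1; match: 0->6, 1->1, 2->3, 3->5; deleted nodes 6; deleted edges (6,1,cv); (6,3,cv); (6,5,cv); added nodes 10, 11, 12, 13, 14, 15, 16; added edges (13,1,cv); (13,10,cv); (13,12,cv); (14,3,cv); (14,10,cv); (14,11,cv); (15,5,cv); (15,11,cv); (15,12,cv); (16,10,cv); (16,11,cv); (16,12,cv); result: nodes: 0:V, 1:V, 2:V, 3:V, 4:V, 5:V, 8:T, 9:T, 10:V, 11:V, 12:V, 13:T, 14:T, 15:T, 16:T edges: (8,1,cv); (8,2,cv); (8,3,cv); (9,0,cv); (9,0,cvk); (9,2,cv); (9,3,cv); (13,1,cv); (13,10,cv); (13,12,cv); (14,3,cv); (14,10,cv); (14,11,cv); (15,5,cv); (15,11,cv); (15,12,cv); (16,10,cv); (16,11,cv); (16,12,cv)
final:
nodes: 0:V, 1:V, 2:V, 3:V, 4:V, 5:V, 8:T, 9:T, 10:V, 11:V, 12:V, 13:T, 14:T, 15:T, 16:T
edges: (8,1,cv); (8,2,cv); (8,3,cv); (9,0,cv); (9,0,cvk); (9,2,cv); (9,3,cv); (13,1,cv); (13,10,cv); (13,12,cv); (14,3,cv); (14,10,cv); (14,11,cv); (15,5,cv); (15,11,cv); (15,12,cv); (16,10,cv); (16,11,cv); (16,12,cv)


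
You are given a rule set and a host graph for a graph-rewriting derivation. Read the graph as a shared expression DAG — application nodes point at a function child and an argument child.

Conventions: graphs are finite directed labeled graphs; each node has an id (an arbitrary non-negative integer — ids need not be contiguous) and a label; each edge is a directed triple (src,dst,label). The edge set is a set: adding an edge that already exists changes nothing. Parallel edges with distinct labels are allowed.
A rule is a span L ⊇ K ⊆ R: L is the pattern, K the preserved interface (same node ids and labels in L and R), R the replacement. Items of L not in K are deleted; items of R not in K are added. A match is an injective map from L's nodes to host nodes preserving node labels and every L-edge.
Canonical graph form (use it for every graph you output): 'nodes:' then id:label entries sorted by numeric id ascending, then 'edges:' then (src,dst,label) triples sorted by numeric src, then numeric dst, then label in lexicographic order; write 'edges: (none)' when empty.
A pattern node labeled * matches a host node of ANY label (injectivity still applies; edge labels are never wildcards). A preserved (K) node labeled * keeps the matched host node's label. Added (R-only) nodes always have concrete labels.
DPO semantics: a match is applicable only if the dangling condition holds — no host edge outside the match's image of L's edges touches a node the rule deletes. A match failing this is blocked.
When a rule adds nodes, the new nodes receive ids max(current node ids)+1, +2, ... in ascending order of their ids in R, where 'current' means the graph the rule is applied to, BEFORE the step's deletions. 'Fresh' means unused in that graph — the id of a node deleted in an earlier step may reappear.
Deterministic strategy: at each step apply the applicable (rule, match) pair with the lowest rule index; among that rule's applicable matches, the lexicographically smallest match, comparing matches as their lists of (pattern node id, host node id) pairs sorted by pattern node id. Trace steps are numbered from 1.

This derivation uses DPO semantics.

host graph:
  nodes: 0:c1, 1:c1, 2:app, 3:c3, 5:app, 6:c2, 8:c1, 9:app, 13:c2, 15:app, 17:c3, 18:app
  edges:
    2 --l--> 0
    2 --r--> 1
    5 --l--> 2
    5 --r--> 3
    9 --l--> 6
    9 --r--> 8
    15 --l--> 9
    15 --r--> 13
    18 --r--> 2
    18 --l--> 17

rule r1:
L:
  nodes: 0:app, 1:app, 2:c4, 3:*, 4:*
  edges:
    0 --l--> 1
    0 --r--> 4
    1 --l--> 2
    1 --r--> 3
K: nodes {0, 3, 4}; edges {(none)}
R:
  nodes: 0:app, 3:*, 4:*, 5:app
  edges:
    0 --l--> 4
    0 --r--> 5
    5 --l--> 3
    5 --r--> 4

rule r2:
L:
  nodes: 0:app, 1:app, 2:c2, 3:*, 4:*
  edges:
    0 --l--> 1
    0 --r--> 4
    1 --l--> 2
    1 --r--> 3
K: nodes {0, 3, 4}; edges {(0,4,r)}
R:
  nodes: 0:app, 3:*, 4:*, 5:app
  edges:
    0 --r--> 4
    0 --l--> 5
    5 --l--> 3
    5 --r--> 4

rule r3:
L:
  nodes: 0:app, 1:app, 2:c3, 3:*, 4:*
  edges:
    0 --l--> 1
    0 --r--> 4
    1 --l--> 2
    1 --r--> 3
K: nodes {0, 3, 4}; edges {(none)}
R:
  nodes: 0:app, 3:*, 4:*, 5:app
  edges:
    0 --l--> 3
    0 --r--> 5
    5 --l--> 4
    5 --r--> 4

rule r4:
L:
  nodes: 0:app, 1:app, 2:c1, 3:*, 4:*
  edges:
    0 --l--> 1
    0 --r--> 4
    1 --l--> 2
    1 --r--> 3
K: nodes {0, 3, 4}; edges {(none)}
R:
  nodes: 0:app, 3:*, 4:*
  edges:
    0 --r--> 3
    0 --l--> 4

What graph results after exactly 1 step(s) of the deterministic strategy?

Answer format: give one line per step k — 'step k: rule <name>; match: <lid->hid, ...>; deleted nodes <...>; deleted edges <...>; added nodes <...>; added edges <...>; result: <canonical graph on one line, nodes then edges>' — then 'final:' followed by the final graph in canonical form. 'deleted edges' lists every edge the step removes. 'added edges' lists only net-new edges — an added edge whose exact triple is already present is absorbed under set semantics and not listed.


step 1: rule r2; match: 0->15, 1->9, 2->6, 3->8, 4->13; deleted nodes 6, 9; deleted edges (9,6,l); (9,8,r); (15,9,l); added nodes 19; added edges (15,19,l); (19,8,l); (19,13,r); result: nodes: 0:c1, 1:c1, 2:app, 3:c3, 5:app, 8:c1, 13:c2, 15:app, 17:c3, 18:app, 19:app edges: (2,0,l); (2,1,r); (5,2,l); (5,3,r); (15,13,r); (15,19,l); (18,2,r); (18,17,l); (19,8,l); (19,13,r)
final:
nodes: 0:c1, 1:c1, 2:app, 3:c3, 5:app, 8:c1, 13:c2, 15:app, 17:c3, 18:app, 19:app
edges: (2,0,l); (2,1,r); (5,2,l); (5,3,r); (15,13,r); (15,19,l); (18,2,r); (18,17,l); (19,8,l); (19,13,r)


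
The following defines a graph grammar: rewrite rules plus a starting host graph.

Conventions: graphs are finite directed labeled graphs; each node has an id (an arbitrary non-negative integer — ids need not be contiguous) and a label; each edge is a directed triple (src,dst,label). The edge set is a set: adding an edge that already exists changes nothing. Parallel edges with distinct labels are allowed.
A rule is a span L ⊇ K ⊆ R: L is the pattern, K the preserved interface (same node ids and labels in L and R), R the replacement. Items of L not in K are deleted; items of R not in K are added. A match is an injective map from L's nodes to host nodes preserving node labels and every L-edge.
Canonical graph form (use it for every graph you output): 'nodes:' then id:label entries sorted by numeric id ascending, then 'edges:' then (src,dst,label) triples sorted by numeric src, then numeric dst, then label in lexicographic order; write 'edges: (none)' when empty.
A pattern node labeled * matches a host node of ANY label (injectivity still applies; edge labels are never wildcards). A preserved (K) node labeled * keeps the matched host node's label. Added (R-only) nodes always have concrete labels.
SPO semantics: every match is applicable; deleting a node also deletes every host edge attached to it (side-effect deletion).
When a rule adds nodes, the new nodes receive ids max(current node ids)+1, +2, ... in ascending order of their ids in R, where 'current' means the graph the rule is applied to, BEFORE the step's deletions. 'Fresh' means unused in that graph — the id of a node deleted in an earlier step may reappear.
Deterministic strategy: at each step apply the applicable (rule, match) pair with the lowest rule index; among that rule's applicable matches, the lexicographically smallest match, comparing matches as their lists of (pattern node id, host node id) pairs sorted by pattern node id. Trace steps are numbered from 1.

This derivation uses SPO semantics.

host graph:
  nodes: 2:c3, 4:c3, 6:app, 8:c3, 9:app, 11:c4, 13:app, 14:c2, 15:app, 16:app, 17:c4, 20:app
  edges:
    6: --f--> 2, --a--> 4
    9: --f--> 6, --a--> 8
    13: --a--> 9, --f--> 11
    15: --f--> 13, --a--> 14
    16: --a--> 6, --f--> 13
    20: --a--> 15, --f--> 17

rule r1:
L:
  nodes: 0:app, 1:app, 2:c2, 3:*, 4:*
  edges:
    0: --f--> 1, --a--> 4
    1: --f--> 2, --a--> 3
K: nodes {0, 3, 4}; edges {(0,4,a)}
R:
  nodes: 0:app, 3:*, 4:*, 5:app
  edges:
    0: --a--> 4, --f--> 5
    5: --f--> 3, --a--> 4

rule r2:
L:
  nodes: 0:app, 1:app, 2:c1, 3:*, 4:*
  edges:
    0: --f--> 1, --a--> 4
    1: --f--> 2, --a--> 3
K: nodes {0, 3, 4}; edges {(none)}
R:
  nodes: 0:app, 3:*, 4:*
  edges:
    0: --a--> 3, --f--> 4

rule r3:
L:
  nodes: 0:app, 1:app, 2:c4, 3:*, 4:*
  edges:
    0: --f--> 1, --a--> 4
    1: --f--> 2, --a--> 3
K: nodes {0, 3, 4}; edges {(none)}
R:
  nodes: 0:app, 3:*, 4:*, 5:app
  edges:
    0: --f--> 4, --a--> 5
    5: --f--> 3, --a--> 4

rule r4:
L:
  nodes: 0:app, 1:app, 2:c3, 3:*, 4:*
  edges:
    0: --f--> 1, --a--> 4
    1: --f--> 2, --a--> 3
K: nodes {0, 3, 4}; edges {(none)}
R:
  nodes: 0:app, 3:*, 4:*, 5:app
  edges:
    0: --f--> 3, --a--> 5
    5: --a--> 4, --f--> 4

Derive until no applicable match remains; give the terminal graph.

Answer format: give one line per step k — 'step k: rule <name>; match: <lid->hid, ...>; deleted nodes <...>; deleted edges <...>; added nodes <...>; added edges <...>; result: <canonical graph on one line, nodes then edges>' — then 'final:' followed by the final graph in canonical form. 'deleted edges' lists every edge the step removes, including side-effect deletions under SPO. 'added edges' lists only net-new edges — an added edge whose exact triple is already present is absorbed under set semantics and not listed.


step 1: rule r3; match: 0->15, 1->13, 2->11, 3->9, 4->14; deleted nodes 11, 13; deleted edges (13,9,a); (13,11,f); (15,13,f); (15,14,a); (16,13,f); added nodes 21; added edges (15,14,f); (15,21,a); (21,9,f); (21,14,a); result: nodes: 2:c3, 4:c3, 6:app, 8:c3, 9:app, 14:c2, 15:app, 16:app, 17:c4, 20:app, 21:app edges: (6,2,f); (6,4,a); (9,6,f); (9,8,a); (15,14,f); (15,21,a); (16,6,a); (20,15,a); (20,17,f); (21,9,f); (21,14,a)
step 2: rule r4; match: 0->9, 1->6, 2->2, 3->4, 4->8; deleted nodes 2, 6; deleted edges (6,2,f); (6,4,a); (9,6,f); (9,8,a); (16,6,a); added nodes 22; added edges (9,4,f); (9,22,a); (22,8,a); (22,8,f); result: nodes: 4:c3, 8:c3, 9:app, 14:c2, 15:app, 16:app, 17:c4, 20:app, 21:app, 22:app edges: (9,4,f); (9,22,a); (15,14,f); (15,21,a); (20,15,a); (20,17,f); (21,9,f); (21,14,a); (22,8,a); (22,8,f)
step 3: rule r4; match: 0->21, 1->9, 2->4, 3->22, 4->14; deleted nodes 4, 9; deleted edges (9,4,f); (9,22,a); (21,9,f); (21,14,a); added nodes 23; added edges (21,22,f); (21,23,a); (23,14,a); (23,14,f); result: nodes: 8:c3, 14:c2, 15:app, 16:app, 17:c4, 20:app, 21:app, 22:app, 23:app edges: (15,14,f); (15,21,a); (20,15,a); (20,17,f); (21,22,f); (21,23,a); (22,8,a); (22,8,f); (23,14,a); (23,14,f)
final:
nodes: 8:c3, 14:c2, 15:app, 16:app, 17:c4, 20:app, 21:app, 22:app, 23:app
edges: (15,14,f); (15,21,a); (20,15,a); (20,17,f); (21,22,f); (21,23,a); (22,8,a); (22,8,f); (23,14,a); (23,14,f)


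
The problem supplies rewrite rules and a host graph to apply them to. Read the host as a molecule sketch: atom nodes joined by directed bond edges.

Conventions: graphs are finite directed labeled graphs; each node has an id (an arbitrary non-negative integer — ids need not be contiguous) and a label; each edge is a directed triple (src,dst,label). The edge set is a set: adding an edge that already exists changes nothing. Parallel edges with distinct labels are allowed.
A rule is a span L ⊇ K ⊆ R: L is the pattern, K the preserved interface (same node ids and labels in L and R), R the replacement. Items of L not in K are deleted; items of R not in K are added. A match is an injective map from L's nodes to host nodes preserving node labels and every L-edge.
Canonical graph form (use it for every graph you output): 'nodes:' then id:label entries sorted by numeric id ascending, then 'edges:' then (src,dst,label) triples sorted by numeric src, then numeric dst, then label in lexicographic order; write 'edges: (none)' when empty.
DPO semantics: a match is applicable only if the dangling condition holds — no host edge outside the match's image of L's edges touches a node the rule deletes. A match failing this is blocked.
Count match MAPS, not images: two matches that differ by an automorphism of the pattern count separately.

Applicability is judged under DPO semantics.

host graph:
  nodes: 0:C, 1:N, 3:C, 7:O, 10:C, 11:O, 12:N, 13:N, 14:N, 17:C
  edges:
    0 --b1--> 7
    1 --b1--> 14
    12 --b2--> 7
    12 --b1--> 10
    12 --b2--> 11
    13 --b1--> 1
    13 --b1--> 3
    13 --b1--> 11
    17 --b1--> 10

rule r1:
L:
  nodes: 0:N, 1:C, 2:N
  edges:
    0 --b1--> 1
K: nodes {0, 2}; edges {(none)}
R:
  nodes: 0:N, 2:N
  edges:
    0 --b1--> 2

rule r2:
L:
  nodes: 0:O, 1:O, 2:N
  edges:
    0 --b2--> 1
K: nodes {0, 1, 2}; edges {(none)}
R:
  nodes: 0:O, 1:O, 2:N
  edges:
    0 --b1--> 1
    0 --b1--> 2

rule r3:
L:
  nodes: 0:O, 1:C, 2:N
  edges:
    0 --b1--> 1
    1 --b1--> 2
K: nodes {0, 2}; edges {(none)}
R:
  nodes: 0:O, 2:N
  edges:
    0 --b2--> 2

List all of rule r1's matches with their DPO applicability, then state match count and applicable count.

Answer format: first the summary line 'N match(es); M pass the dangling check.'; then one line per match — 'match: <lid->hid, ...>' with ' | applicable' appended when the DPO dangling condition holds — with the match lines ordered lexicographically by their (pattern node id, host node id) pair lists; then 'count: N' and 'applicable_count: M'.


6 match(es); 3 pass the dangling check.
match: 0->12, 1->10, 2->1
match: 0->12, 1->10, 2->13
match: 0->12, 1->10, 2->14
match: 0->13, 1->3, 2->1 | applicable
match: 0->13, 1->3, 2->12 | applicable
match: 0->13, 1->3, 2->14 | applicable
count: 6
applicable_count: 3


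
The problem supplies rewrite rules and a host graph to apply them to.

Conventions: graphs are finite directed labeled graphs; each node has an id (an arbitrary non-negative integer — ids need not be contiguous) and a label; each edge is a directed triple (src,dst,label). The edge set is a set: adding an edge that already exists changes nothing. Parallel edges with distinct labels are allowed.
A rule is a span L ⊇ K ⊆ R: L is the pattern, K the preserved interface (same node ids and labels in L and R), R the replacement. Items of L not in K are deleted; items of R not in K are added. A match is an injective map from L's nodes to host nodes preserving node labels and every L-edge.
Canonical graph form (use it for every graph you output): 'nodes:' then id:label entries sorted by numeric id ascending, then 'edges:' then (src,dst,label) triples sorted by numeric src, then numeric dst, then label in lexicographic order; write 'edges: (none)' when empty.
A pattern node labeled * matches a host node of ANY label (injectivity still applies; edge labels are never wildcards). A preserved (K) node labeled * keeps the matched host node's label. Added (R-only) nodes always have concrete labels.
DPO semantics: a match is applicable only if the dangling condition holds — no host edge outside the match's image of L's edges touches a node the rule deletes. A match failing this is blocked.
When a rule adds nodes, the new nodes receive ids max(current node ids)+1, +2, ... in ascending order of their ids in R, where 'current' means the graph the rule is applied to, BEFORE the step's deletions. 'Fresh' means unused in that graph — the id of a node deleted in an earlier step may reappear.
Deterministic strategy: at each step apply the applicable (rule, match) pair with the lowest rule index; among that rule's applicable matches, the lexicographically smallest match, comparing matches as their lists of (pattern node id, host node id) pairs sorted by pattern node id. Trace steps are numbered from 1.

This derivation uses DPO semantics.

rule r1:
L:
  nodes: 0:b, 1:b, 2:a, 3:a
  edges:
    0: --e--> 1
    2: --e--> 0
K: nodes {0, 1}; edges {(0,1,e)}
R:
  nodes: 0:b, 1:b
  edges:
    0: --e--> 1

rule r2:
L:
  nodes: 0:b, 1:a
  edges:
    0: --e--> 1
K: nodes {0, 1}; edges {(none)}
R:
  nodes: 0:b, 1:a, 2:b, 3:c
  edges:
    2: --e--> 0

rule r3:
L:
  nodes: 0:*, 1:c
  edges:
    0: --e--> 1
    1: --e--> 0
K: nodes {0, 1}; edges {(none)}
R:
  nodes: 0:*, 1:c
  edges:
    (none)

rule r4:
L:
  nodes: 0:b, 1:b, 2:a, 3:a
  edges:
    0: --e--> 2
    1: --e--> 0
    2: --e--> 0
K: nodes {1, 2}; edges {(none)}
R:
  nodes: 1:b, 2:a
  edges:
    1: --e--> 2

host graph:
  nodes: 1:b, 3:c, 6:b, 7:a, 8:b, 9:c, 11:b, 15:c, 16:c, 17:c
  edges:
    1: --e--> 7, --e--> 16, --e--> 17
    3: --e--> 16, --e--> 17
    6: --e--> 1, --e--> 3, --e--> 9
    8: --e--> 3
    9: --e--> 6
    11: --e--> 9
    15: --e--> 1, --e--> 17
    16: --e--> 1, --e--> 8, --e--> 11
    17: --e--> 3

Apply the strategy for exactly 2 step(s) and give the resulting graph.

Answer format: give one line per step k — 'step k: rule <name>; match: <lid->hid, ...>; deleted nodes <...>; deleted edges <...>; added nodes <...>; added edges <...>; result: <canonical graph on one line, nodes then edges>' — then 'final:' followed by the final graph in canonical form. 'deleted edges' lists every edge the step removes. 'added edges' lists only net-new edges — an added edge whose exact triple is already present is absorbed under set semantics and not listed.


step 1: rule r2; match: 0->1, 1->7; deleted nodes (none); deleted edges (1,7,e); added nodes 18, 19; added edges (18,1,e); result: nodes: 1:b, 3:c, 6:b, 7:a, 8:b, 9:c, 11:b, 15:c, 16:c, 17:c, 18:b, 19:c edges: (1,16,e); (1,17,e); (3,16,e); (3,17,e); (6,1,e); (6,3,e); (6,9,e); (8,3,e); (9,6,e); (11,9,e); (15,1,e); (15,17,e); (16,1,e); (16,8,e); (16,11,e); (17,3,e); (18,1,e)
step 2: rule r3; match: 0->1, 1->16; deleted nodes (none); deleted edges (1,16,e); (16,1,e); added nodes (none); added edges (none); result: nodes: 1:b, 3:c, 6:b, 7:a, 8:b, 9:c, 11:b, 15:c, 16:c, 17:c, 18:b, 19:c edges: (1,17,e); (3,16,e); (3,17,e); (6,1,e); (6,3,e); (6,9,e); (8,3,e); (9,6,e); (11,9,e); (15,1,e); (15,17,e); (16,8,e); (16,11,e); (17,3,e); (18,1,e)
final:
nodes: 1:b, 3:c, 6:b, 7:a, 8:b, 9:c, 11:b, 15:c, 16:c, 17:c, 18:b, 19:c
edges: (1,17,e); (3,16,e); (3,17,e); (6,1,e); (6,3,e); (6,9,e); (8,3,e); (9,6,e); (11,9,e); (15,1,e); (15,17,e); (16,8,e); (16,11,e); (17,3,e); (18,1,e)


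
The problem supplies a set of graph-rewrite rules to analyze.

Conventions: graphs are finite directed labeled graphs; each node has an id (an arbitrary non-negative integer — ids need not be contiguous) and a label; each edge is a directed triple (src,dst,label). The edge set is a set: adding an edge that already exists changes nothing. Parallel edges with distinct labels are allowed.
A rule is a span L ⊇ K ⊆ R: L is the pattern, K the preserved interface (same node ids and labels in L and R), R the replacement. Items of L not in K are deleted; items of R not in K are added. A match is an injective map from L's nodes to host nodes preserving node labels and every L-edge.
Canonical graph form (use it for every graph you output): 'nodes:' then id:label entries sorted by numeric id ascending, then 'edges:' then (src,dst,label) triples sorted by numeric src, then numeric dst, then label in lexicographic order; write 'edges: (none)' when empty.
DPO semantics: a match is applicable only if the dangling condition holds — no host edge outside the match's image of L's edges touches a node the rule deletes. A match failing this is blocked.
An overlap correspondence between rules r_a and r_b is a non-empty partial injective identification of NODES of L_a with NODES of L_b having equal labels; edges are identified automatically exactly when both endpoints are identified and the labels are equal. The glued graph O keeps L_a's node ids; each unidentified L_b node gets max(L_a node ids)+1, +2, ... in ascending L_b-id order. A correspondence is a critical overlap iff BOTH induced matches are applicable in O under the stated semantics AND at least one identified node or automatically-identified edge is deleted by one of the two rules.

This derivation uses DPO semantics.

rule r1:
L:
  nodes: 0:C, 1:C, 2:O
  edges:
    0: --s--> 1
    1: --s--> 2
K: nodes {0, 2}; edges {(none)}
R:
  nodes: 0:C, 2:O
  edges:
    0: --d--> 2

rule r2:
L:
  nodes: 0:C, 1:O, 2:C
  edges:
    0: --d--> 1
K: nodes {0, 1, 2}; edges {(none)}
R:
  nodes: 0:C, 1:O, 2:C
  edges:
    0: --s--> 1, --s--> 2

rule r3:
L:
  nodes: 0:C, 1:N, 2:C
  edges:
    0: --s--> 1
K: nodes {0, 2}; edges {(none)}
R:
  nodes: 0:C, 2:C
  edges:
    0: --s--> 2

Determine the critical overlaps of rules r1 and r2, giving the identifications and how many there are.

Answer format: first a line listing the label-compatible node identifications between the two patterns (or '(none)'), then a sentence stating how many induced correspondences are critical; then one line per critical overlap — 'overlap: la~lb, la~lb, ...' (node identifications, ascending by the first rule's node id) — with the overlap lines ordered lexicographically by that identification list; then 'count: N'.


label-compatible node identifications between L(r1) and L(r2): 0~0, 0~2, 1~0, 1~2, 2~1
4 of the induced correspondences are critical overlaps of r1 and r2.
overlap: 0~0, 1~2
overlap: 0~0, 1~2, 2~1
overlap: 1~2
overlap: 1~2, 2~1
count: 4


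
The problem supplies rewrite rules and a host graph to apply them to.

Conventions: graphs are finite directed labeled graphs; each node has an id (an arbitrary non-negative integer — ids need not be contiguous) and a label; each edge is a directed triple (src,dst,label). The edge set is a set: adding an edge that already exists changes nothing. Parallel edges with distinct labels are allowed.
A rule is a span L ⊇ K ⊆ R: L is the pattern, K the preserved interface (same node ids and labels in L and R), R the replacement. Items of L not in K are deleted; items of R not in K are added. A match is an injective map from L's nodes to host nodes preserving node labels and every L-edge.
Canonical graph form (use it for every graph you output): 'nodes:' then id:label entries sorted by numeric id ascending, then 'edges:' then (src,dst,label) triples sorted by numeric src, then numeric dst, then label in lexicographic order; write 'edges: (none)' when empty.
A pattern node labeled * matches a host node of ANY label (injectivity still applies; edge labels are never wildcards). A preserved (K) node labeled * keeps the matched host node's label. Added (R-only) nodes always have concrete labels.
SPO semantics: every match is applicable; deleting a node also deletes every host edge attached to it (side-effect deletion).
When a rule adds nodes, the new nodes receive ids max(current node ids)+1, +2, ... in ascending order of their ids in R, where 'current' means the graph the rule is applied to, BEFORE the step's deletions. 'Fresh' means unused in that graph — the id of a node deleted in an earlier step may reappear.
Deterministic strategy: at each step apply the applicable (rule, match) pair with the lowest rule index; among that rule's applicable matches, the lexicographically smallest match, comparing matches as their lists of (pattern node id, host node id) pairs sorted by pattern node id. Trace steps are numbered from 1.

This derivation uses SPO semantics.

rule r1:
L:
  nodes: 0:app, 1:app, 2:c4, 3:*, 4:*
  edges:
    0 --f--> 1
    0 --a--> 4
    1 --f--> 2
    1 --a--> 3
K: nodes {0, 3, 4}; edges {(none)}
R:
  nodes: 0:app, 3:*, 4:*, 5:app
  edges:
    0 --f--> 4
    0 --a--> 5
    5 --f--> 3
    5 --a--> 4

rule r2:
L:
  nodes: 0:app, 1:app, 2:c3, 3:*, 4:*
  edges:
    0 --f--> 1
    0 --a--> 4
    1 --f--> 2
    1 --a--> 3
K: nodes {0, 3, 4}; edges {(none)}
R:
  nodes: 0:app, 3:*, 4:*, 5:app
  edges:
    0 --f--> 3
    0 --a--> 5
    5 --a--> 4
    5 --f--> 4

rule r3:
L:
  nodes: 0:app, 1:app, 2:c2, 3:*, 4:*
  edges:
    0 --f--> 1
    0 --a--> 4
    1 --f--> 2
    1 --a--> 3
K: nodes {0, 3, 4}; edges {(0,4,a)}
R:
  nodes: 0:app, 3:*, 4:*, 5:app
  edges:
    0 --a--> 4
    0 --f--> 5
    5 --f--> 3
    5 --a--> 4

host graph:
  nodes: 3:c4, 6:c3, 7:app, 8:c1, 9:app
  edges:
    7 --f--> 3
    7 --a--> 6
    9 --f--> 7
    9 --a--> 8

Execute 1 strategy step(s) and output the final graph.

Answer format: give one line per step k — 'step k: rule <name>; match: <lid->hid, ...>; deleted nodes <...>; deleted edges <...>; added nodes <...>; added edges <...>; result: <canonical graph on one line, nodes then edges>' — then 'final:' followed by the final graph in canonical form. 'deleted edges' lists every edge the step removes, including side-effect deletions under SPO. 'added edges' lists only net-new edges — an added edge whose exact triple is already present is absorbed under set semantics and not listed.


step 1: rule r1; match: 0->9, 1->7, 2->3, 3->6, 4->8; deleted nodes 3, 7; deleted edges (7,3,f); (7,6,a); (9,7,f); (9,8,a); added nodes 10; added edges (9,8,f); (9,10,a); (10,6,f); (10,8,a); result: nodes: 6:c3, 8:c1, 9:app, 10:app edges: (9,8,f); (9,10,a); (10,6,f); (10,8,a)
final:
nodes: 6:c3, 8:c1, 9:app, 10:app
edges: (9,8,f); (9,10,a); (10,6,f); (10,8,a)


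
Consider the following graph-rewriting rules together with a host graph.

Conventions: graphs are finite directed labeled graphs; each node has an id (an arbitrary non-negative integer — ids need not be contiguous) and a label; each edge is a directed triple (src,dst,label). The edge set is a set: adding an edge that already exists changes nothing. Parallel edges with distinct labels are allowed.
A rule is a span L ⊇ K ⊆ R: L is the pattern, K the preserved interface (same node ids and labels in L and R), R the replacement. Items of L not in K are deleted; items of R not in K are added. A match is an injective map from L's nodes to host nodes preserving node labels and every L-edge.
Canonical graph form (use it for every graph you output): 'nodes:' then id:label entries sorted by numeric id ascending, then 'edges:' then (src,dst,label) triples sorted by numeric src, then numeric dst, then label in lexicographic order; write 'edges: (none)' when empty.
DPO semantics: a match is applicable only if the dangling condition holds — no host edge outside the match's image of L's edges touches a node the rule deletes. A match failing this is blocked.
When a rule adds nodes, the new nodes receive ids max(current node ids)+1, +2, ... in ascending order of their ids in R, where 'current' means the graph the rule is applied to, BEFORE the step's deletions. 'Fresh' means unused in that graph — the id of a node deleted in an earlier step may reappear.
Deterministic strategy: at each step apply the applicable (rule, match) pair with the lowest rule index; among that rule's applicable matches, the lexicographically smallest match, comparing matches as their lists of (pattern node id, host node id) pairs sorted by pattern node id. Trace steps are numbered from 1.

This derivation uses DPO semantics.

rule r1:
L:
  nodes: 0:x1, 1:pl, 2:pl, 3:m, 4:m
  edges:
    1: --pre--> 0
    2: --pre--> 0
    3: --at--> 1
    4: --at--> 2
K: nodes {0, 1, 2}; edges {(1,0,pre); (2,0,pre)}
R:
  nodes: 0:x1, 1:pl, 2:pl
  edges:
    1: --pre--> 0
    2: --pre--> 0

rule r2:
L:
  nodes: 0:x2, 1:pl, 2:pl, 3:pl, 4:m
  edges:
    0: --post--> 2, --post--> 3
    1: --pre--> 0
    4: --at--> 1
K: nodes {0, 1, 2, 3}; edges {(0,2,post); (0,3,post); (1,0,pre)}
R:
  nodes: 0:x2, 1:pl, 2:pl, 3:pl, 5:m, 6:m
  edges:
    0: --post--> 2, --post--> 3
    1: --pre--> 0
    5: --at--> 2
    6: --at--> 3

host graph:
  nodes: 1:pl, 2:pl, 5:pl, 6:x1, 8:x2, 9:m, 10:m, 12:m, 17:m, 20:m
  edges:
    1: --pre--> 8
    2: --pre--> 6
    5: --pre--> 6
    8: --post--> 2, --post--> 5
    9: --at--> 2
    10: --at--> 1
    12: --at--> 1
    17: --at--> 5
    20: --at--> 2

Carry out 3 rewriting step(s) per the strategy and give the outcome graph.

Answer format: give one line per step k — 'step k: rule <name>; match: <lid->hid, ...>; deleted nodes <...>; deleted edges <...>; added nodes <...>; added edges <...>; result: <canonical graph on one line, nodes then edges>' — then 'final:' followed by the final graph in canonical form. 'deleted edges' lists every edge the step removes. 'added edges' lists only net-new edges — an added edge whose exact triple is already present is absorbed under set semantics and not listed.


step 1: rule r1; match: 0->6, 1->2, 2->5, 3->9, 4->17; deleted nodes 9, 17; deleted edges (9,2,at); (17,5,at); added nodes (none); added edges (none); result: nodes: 1:pl, 2:pl, 5:pl, 6:x1, 8:x2, 10:m, 12:m, 20:m edges: (1,8,pre); (2,6,pre); (5,6,pre); (8,2,post); (8,5,post); (10,1,at); (12,1,at); (20,2,at)
step 2: rule r2; match: 0->8, 1->1, 2->2, 3->5, 4->10; deleted nodes 10; deleted edges (10,1,at); added nodes 21, 22; added edges (21,2,at); (22,5,at); result: nodes: 1:pl, 2:pl, 5:pl, 6:x1, 8:x2, 12:m, 20:m, 21:m, 22:m edges: (1,8,pre); (2,6,pre); (5,6,pre); (8,2,post); (8,5,post); (12,1,at); (20,2,at); (21,2,at); (22,5,at)
step 3: rule r1; match: 0->6, 1->2, 2->5, 3->20, 4->22; deleted nodes 20, 22; deleted edges (20,2,at); (22,5,at); added nodes (none); added edges (none); result: nodes: 1:pl, 2:pl, 5:pl, 6:x1, 8:x2, 12:m, 21:m edges: (1,8,pre); (2,6,pre); (5,6,pre); (8,2,post); (8,5,post); (12,1,at); (21,2,at)
final:
nodes: 1:pl, 2:pl, 5:pl, 6:x1, 8:x2, 12:m, 21:m
edges: (1,8,pre); (2,6,pre); (5,6,pre); (8,2,post); (8,5,post); (12,1,at); (21,2,at)


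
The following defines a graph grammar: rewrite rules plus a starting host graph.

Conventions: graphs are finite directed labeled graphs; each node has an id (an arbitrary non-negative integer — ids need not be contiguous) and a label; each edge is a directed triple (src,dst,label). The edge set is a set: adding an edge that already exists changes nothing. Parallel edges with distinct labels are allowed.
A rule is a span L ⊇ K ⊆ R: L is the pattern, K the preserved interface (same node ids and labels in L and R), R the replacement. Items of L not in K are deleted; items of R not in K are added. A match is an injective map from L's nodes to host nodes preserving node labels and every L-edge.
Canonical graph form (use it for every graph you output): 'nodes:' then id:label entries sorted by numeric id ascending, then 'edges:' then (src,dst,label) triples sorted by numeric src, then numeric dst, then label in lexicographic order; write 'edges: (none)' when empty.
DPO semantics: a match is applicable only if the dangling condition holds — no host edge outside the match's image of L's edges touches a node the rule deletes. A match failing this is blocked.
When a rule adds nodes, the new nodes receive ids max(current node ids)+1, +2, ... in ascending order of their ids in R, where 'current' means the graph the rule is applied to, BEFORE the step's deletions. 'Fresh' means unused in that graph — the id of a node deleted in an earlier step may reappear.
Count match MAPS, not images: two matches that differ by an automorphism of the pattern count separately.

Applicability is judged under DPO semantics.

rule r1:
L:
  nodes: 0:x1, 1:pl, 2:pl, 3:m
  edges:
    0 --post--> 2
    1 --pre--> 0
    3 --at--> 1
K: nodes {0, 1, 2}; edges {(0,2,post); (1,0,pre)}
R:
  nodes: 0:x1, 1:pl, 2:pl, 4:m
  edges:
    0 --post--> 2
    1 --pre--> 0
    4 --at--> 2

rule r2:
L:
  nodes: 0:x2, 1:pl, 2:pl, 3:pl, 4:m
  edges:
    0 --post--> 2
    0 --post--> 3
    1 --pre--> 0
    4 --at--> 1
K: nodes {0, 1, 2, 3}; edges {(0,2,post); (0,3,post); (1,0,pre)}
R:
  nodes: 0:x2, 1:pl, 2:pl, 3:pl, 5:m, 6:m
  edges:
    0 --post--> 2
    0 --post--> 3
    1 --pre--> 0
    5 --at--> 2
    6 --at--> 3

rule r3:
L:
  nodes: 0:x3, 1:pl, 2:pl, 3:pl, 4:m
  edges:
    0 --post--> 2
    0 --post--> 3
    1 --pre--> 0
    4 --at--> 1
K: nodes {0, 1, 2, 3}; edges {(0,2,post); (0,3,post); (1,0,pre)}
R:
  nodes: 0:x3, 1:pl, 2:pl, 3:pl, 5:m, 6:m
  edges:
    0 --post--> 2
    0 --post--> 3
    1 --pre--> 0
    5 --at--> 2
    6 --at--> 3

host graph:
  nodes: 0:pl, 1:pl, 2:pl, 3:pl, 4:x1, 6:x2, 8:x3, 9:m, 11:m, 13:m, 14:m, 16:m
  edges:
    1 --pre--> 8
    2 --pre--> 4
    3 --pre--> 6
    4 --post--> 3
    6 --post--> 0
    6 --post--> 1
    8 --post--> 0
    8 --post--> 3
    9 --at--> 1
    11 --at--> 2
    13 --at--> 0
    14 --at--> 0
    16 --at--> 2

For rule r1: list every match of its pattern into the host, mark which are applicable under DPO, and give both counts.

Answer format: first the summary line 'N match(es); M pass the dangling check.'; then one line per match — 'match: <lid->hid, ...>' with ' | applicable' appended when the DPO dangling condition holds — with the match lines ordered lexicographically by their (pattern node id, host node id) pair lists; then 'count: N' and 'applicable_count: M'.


2 match(es); 2 pass the dangling check.
match: 0->4, 1->2, 2->3, 3->11 | applicable
match: 0->4, 1->2, 2->3, 3->16 | applicable
count: 2
applicable_count: 2


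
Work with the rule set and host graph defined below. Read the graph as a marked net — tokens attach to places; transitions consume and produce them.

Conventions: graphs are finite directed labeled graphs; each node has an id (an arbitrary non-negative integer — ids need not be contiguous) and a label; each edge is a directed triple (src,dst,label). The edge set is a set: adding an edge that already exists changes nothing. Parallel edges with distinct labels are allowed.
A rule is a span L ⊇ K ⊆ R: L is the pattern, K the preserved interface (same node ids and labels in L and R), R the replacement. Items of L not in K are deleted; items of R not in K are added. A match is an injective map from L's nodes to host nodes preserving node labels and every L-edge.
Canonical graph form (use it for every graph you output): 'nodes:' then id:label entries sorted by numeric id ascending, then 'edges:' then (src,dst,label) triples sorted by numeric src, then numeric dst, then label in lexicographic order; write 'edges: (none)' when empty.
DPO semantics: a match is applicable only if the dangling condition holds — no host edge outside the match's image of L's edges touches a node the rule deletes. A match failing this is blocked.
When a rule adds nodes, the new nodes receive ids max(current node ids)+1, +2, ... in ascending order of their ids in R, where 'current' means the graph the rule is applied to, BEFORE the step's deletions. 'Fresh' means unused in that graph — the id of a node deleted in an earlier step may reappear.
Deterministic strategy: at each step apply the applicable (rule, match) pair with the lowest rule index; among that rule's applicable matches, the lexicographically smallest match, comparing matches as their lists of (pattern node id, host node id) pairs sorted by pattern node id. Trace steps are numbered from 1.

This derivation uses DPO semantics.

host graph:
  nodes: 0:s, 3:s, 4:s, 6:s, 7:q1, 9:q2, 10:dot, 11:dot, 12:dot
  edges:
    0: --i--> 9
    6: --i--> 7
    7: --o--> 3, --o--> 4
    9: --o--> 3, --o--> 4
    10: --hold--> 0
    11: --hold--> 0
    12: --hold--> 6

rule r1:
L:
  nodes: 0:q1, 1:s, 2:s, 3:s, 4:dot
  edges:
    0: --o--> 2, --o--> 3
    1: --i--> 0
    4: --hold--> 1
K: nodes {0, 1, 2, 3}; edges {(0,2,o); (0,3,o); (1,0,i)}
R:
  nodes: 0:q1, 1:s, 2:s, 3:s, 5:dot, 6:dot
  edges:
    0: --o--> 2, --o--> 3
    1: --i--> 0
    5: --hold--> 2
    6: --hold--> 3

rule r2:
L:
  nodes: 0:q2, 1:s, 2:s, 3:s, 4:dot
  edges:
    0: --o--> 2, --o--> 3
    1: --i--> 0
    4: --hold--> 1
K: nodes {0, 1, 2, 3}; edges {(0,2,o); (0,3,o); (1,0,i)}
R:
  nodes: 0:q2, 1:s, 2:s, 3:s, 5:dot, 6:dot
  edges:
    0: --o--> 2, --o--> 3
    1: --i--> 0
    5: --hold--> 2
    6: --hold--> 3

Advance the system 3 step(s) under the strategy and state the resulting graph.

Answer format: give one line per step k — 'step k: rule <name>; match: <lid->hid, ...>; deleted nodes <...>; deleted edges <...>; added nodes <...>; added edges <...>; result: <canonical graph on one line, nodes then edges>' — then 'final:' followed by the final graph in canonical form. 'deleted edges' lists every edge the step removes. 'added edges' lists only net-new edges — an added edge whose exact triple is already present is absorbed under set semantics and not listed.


step 1: rule r1; match: 0->7, 1->6, 2->3, 3->4, 4->12; deleted nodes 12; deleted edges (12,6,hold); added nodes 13, 14; added edges (13,3,hold); (14,4,hold); result: nodes: 0:s, 3:s, 4:s, 6:s, 7:q1, 9:q2, 10:dot, 11:dot, 13:dot, 14:dot edges: (0,9,i); (6,7,i); (7,3,o); (7,4,o); (9,3,o); (9,4,o); (10,0,hold); (11,0,hold); (13,3,hold); (14,4,hold)
step 2: rule r2; match: 0->9, 1->0, 2->3, 3->4, 4->10; deleted nodes 10; deleted edges (10,0,hold); added nodes 15, 16; added edges (15,3,hold); (16,4,hold); result: nodes: 0:s, 3:s, 4:s, 6:s, 7:q1, 9:q2, 11:dot, 13:dot, 14:dot, 15:dot, 16:dot edges: (0,9,i); (6,7,i); (7,3,o); (7,4,o); (9,3,o); (9,4,o); (11,0,hold); (13,3,hold); (14,4,hold); (15,3,hold); (16,4,hold)
step 3: rule r2; match: 0->9, 1->0, 2->3, 3->4, 4->11; deleted nodes 11; deleted edges (11,0,hold); added nodes 17, 18; added edges (17,3,hold); (18,4,hold); result: nodes: 0:s, 3:s, 4:s, 6:s, 7:q1, 9:q2, 13:dot, 14:dot, 15:dot, 16:dot, 17:dot, 18:dot edges: (0,9,i); (6,7,i); (7,3,o); (7,4,o); (9,3,o); (9,4,o); (13,3,hold); (14,4,hold); (15,3,hold); (16,4,hold); (17,3,hold); (18,4,hold)
final:
nodes: 0:s, 3:s, 4:s, 6:s, 7:q1, 9:q2, 13:dot, 14:dot, 15:dot, 16:dot, 17:dot, 18:dot
edges: (0,9,i); (6,7,i); (7,3,o); (7,4,o); (9,3,o); (9,4,o); (13,3,hold); (14,4,hold); (15,3,hold); (16,4,hold); (17,3,hold); (18,4,hold)
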